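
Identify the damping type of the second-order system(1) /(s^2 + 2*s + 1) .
Standard form: ωn²/(s²+2ζωn·s+ωn²) gives ωn=1, ζ=1.
Critically damped (ζ = 1)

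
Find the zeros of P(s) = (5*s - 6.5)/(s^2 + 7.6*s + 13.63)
Set numerator = 0: 5*s - 6.5 = 0 → Zeros: 1.3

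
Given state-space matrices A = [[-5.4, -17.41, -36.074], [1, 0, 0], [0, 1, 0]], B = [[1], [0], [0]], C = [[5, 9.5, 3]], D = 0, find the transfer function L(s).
L(s) = C(sI - A)⁻¹B + D.
Characteristic polynomial det(sI - A) = s^3 + 5.4*s^2 + 17.41*s + 36.074.
Numerator from C·adj(sI-A)·B + D·det(sI-A) = 5*s^2 + 9.5*s + 3.
L(s) = (5*s^2 + 9.5*s + 3)/(s^3 + 5.4*s^2 + 17.41*s + 36.074)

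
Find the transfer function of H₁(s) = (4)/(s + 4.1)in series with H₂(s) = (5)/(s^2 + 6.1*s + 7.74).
Series: H = H₁ · H₂ = (n₁·n₂)/(d₁·d₂).
Num: n₁·n₂ = 20. Den: d₁·d₂ = s^3 + 10.2*s^2 + 32.75*s + 31.734.
H(s) = (20)/(s^3 + 10.2*s^2 + 32.75*s + 31.734)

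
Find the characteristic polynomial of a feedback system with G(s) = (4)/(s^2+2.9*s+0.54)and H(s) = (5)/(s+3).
Characteristic poly = G_den * H_den + G_num * H_num = (s^3 + 5.9*s^2 + 9.24*s + 1.62) + (20) = s^3 + 5.9*s^2 + 9.24*s + 21.62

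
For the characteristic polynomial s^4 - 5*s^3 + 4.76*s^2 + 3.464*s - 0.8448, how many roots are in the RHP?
s^4 - 5*s^3 + 4.76*s^2 + 3.464*s - 0.8448 = (s - 2.2)(s - 3.2)(s - 0.2)(s + 0.6). Poles: -0.6, 0.2, 2.2, 3.2. RHP poles (Re>0): 3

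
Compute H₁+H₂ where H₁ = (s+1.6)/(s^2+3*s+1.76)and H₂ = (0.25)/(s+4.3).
Parallel: H = H₁ + H₂ = (n₁·d₂ + n₂·d₁)/(d₁·d₂).
n₁·d₂ = s^2 + 5.9*s + 6.88. n₂·d₁ = 0.25*s^2 + 0.75*s + 0.44. Sum = 1.25*s^2 + 6.65*s + 7.32. d₁·d₂ = s^3 + 7.3*s^2 + 14.66*s + 7.568.
H(s) = (1.25*s^2 + 6.65*s + 7.32)/(s^3 + 7.3*s^2 + 14.66*s + 7.568)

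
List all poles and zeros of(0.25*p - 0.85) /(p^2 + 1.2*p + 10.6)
Set denominator = 0: p^2 + 1.2*p + 10.6 = 0 → Poles: -0.6 + 3.2j, -0.6 - 3.2j
Set numerator = 0: 0.25*p - 0.85 = 0 → Zeros: 3.4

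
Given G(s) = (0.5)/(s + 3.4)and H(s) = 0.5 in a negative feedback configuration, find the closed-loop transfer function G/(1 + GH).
Closed-loop T = G/(1+GH).
Numerator: G_num * H_den = 0.5.
Denominator: G_den * H_den + G_num * H_num = (s + 3.4) + (0.25) = s + 3.65.
T(s) = (0.5)/(s + 3.65)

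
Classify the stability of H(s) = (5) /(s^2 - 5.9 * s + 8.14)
Denominator: s^2 - 5.9*s + 8.14 = (s - 2.2)(s - 3.7). Poles: 2.2, 3.7. Unstable (2 pole(s) in RHP)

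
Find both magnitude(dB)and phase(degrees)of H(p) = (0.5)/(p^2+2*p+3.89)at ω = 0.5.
Substitute p = j*0.5: H(j0.5) = 0.127723 - 0.0350887j.
|H| = 20*log₁₀(sqrt(Re²+Im²)) = -17.56 dB.
∠H = atan2(Im, Re) = -15.36°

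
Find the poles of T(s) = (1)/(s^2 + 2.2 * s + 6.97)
Set denominator = 0: s^2 + 2.2*s + 6.97 = 0 → Poles: -1.1 + 2.4j, -1.1 - 2.4j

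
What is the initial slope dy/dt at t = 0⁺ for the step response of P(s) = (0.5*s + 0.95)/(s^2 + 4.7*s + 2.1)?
IVT: y'(0⁺) = lim_{s→∞} s²·Y(s) = lim_{s→∞} s·P(s).
deg(num) = 1, deg(den) = 2, relative degree = 1, so s·P(s) → (leading num)/(leading den) = 0.5/1 = 0.5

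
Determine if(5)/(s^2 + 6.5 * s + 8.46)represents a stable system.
Denominator: s^2 + 6.5*s + 8.46 = (s + 1.8)(s + 4.7). Poles: -1.8, -4.7. All Re(p)<0: Yes (stable)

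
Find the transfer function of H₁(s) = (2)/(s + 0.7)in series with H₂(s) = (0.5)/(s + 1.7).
Series: H = H₁ · H₂ = (n₁·n₂)/(d₁·d₂).
Num: n₁·n₂ = 1. Den: d₁·d₂ = s^2 + 2.4*s + 1.19.
H(s) = (1)/(s^2 + 2.4*s + 1.19)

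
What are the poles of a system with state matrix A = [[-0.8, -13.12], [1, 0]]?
Eigenvalues solve det(λI - A) = 0.
Characteristic polynomial: λ^2 + 0.8*λ + 13.12 = 0.
Roots: -0.4 + 3.6j, -0.4 - 3.6j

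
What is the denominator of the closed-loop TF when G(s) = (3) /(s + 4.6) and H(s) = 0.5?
Characteristic poly = G_den * H_den + G_num * H_num = (s + 4.6) + (1.5) = s + 6.1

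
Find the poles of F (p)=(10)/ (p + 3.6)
Set denominator = 0: p + 3.6 = 0 → Poles: -3.6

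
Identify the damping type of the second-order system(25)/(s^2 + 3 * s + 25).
Standard form: ωn²/(s²+2ζωn·s+ωn²) gives ωn=5, ζ=0.3.
Underdamped (ζ = 0.3 < 1)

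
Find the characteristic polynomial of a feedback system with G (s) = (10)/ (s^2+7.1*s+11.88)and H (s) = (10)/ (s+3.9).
Characteristic poly = G_den * H_den + G_num * H_num = (s^3 + 11*s^2 + 39.57*s + 46.332) + (100) = s^3 + 11*s^2 + 39.57*s + 146.332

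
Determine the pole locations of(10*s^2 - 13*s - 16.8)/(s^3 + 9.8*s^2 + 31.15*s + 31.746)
Set denominator = 0: s^3 + 9.8*s^2 + 31.15*s + 31.746 = (s + 3.9)(s + 3.7)(s + 2.2) = 0 → Poles: -2.2, -3.7, -3.9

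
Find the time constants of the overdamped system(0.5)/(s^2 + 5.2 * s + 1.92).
Overdamped: real poles at -4.8, -0.4. τ = -1/pole → τ₁ = 0.2083, τ₂ = 2.5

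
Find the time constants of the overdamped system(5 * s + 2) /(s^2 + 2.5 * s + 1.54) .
Overdamped: real poles at -1.4, -1.1. τ = -1/pole → τ₁ = 0.7143, τ₂ = 0.9091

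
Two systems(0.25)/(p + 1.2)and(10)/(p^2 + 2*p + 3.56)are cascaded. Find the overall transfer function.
Series: H = H₁ · H₂ = (n₁·n₂)/(d₁·d₂).
Num: n₁·n₂ = 2.5. Den: d₁·d₂ = p^3 + 3.2*p^2 + 5.96*p + 4.272.
H(p) = (2.5)/(p^3 + 3.2*p^2 + 5.96*p + 4.272)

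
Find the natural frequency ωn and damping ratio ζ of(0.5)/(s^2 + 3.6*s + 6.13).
Underdamped: complex pole -1.8 + 1.7j. ωn = |pole| = 2.476, ζ = -Re(pole)/ωn = 0.727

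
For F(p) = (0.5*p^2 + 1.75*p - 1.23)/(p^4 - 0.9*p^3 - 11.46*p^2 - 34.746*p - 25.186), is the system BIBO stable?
Denominator: p^4 - 0.9*p^3 - 11.46*p^2 - 34.746*p - 25.186 = (p - 4.9)(p + 1)(p^2 + 3*p + 5.14). Poles: -1, -1.5 + 1.7j, -1.5 - 1.7j, 4.9. All Re(p)<0: No (unstable)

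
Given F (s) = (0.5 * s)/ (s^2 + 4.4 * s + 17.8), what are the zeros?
Set numerator = 0: 0.5*s = 0 → Zeros: 0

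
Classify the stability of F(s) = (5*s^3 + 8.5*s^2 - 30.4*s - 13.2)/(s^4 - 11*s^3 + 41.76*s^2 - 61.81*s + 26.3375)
Denominator: s^4 - 11*s^3 + 41.76*s^2 - 61.81*s + 26.3375 = (s - 2.5)(s - 0.7)(s - 3.5)(s - 4.3). Poles: 0.7, 2.5, 3.5, 4.3. Unstable (4 pole(s) in RHP)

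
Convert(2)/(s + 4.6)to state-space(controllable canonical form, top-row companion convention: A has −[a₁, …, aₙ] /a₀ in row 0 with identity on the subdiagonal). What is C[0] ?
Reachable canonical form: C = numerator coefficients (right-aligned, zero-padded to length n).
num = 2, C = [[2]].
C[0] = 2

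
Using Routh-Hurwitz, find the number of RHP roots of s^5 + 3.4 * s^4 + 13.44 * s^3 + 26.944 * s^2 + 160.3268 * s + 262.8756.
Routh array:
s^5: [1, 13.44, 160.3268]; s^4: [3.4, 26.944, 262.8756]; s^3: [5.51529, 83.0104]; s^2: [-24.2292, 262.8756]; s^1: [142.849]; s^0: [262.8756]
First column: [1, 3.4, 5.51529, -24.2292, 142.849, 262.8756]. Sign changes = RHP roots = 2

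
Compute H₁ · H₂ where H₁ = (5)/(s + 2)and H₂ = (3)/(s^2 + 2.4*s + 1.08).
Series: H = H₁ · H₂ = (n₁·n₂)/(d₁·d₂).
Num: n₁·n₂ = 15. Den: d₁·d₂ = s^3 + 4.4*s^2 + 5.88*s + 2.16.
H(s) = (15)/(s^3 + 4.4*s^2 + 5.88*s + 2.16)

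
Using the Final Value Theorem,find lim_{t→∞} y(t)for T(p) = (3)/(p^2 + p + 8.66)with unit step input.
FVT: lim_{t→∞} y(t) = lim_{p→0} p*Y(p) where Y(p) = T(p)/p.
= lim_{p→0} T(p) = T(0) = num(0)/den(0) = 3/8.66 = 0.3464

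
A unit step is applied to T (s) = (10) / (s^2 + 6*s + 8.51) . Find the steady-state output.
FVT: lim_{t→∞} y(t) = lim_{s→0} s*Y(s) where Y(s) = T(s)/s.
= lim_{s→0} T(s) = T(0) = num(0)/den(0) = 10/8.51 = 1.175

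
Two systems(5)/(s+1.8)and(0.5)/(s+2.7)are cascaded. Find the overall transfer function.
Series: H = H₁ · H₂ = (n₁·n₂)/(d₁·d₂).
Num: n₁·n₂ = 2.5. Den: d₁·d₂ = s^2 + 4.5*s + 4.86.
H(s) = (2.5)/(s^2 + 4.5*s + 4.86)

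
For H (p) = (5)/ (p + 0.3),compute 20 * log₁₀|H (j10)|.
Substitute p = j*10: H(j10) = 0.0149865 - 0.49955j.
|H(j10)| = sqrt(Re² + Im²) = 0.4998.
20*log₁₀(0.4998) = -6.02 dB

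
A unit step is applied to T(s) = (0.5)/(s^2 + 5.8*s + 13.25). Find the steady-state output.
FVT: lim_{t→∞} y(t) = lim_{s→0} s*Y(s) where Y(s) = T(s)/s.
= lim_{s→0} T(s) = T(0) = num(0)/den(0) = 0.5/13.25 = 0.03774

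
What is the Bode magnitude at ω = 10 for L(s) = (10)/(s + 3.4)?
Substitute s = j*10: L(j10) = 0.304769 - 0.896379j.
|L(j10)| = sqrt(Re² + Im²) = 0.9468.
20*log₁₀(0.9468) = -0.48 dB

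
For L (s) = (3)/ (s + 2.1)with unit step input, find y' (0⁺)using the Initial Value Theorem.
IVT: y'(0⁺) = lim_{s→∞} s²·Y(s) = lim_{s→∞} s·L(s).
deg(num) = 0, deg(den) = 1, relative degree = 1, so s·L(s) → (leading num)/(leading den) = 3/1 = 3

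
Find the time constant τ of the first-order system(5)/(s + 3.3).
First-order system: τ = -1/pole. Pole = -3.3. τ = -1/(-3.3) = 0.303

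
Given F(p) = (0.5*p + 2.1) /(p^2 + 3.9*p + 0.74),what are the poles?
Set denominator = 0: p^2 + 3.9*p + 0.74 = (p + 0.2)(p + 3.7) = 0 → Poles: -0.2, -3.7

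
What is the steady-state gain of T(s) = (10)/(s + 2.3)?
DC gain = T(0) = num(0)/den(0) = 10/2.3 = 4.348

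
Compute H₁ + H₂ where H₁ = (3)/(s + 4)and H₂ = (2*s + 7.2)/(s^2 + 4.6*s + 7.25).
Parallel: H = H₁ + H₂ = (n₁·d₂ + n₂·d₁)/(d₁·d₂).
n₁·d₂ = 3*s^2 + 13.8*s + 21.75. n₂·d₁ = 2*s^2 + 15.2*s + 28.8. Sum = 5*s^2 + 29*s + 50.55. d₁·d₂ = s^3 + 8.6*s^2 + 25.65*s + 29.
H(s) = (5*s^2 + 29*s + 50.55)/(s^3 + 8.6*s^2 + 25.65*s + 29)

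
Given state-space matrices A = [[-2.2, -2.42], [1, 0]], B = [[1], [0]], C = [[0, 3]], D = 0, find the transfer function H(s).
H(s) = C(sI - A)⁻¹B + D.
Characteristic polynomial det(sI - A) = s^2 + 2.2*s + 2.42.
Numerator from C·adj(sI-A)·B + D·det(sI-A) = 3.
H(s) = (3)/(s^2 + 2.2*s + 2.42)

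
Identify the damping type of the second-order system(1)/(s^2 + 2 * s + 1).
Standard form: ωn²/(s²+2ζωn·s+ωn²) gives ωn=1, ζ=1.
Critically damped (ζ = 1)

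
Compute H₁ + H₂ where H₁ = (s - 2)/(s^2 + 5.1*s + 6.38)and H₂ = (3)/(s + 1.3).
Parallel: H = H₁ + H₂ = (n₁·d₂ + n₂·d₁)/(d₁·d₂).
n₁·d₂ = s^2 - 0.7*s - 2.6. n₂·d₁ = 3*s^2 + 15.3*s + 19.14. Sum = 4*s^2 + 14.6*s + 16.54. d₁·d₂ = s^3 + 6.4*s^2 + 13.01*s + 8.294.
H(s) = (4*s^2 + 14.6*s + 16.54)/(s^3 + 6.4*s^2 + 13.01*s + 8.294)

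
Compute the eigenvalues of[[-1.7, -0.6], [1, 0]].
Eigenvalues solve det(λI - A) = 0.
Characteristic polynomial: λ^2 + 1.7*λ + 0.6 = 0.
Factor: (λ + 0.5)(λ + 1.2) = 0.
Roots: -0.5, -1.2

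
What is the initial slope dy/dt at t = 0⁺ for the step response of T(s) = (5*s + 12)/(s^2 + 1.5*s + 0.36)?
IVT: y'(0⁺) = lim_{s→∞} s²·Y(s) = lim_{s→∞} s·T(s).
deg(num) = 1, deg(den) = 2, relative degree = 1, so s·T(s) → (leading num)/(leading den) = 5/1 = 5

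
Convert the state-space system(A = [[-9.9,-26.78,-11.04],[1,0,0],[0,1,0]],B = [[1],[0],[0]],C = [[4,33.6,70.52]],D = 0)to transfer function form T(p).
T(p) = C(pI - A)⁻¹B + D.
Characteristic polynomial det(pI - A) = p^3 + 9.9*p^2 + 26.78*p + 11.04.
Numerator from C·adj(pI-A)·B + D·det(pI-A) = 4*p^2 + 33.6*p + 70.52.
T(p) = (4*p^2 + 33.6*p + 70.52)/(p^3 + 9.9*p^2 + 26.78*p + 11.04)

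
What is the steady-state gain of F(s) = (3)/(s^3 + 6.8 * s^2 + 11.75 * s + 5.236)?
DC gain = F(0) = num(0)/den(0) = 3/5.236 = 0.573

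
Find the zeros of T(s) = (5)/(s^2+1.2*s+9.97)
Numerator is a nonzero constant (5) → Zeros: none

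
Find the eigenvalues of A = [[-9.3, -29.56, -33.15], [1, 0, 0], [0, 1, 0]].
Eigenvalues solve det(λI - A) = 0.
Characteristic polynomial: λ^3 + 9.3*λ^2 + 29.56*λ + 33.15 = 0.
Factor: (λ + 3.9)(λ^2 + 5.4*λ + 8.5) = 0.
Roots: -2.7 + 1.1j, -2.7 - 1.1j, -3.9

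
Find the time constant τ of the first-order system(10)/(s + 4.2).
First-order system: τ = -1/pole. Pole = -4.2. τ = -1/(-4.2) = 0.2381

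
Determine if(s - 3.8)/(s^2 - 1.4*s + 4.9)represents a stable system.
Denominator: s^2 - 1.4*s + 4.9. Poles: 0.7 + 2.1j, 0.7 - 2.1j. All Re(p)<0: No (unstable)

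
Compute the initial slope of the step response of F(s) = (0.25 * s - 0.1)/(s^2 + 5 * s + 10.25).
IVT: y'(0⁺) = lim_{s→∞} s²·Y(s) = lim_{s→∞} s·F(s).
deg(num) = 1, deg(den) = 2, relative degree = 1, so s·F(s) → (leading num)/(leading den) = 0.25/1 = 0.25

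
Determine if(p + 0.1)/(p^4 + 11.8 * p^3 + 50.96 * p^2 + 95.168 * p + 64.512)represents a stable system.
Denominator: p^4 + 11.8*p^3 + 50.96*p^2 + 95.168*p + 64.512 = (p + 1.8)(p + 4)(p + 3.2)(p + 2.8). Poles: -1.8, -2.8, -3.2, -4. All Re(p)<0: Yes (stable)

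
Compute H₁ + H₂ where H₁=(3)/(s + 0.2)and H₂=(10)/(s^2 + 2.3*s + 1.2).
Parallel: H = H₁ + H₂ = (n₁·d₂ + n₂·d₁)/(d₁·d₂).
n₁·d₂ = 3*s^2 + 6.9*s + 3.6. n₂·d₁ = 10*s + 2. Sum = 3*s^2 + 16.9*s + 5.6. d₁·d₂ = s^3 + 2.5*s^2 + 1.66*s + 0.24.
H(s) = (3*s^2 + 16.9*s + 5.6)/(s^3 + 2.5*s^2 + 1.66*s + 0.24)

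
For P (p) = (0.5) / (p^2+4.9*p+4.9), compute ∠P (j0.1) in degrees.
Substitute p = j*0.1: P(j0.1) = 0.101233 - 0.010144j.
∠P(j0.1) = atan2(Im, Re) = atan2(-0.010144, 0.101233) = -5.72°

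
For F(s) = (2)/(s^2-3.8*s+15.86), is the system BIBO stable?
Denominator: s^2 - 3.8*s + 15.86. Poles: 1.9 + 3.5j, 1.9 - 3.5j. All Re(p)<0: No (unstable)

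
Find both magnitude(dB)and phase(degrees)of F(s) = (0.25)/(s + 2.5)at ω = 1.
Substitute s = j*1: F(j1) = 0.0862069 - 0.0344828j.
|F| = 20*log₁₀(sqrt(Re²+Im²)) = -20.64 dB.
∠F = atan2(Im, Re) = -21.80°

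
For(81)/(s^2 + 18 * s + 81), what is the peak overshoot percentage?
Standard form: ωn²/(s²+2ζωn·s+ωn²) → ωn = 9, ζ = 1.
ζ ≥ 1, so the response is non-oscillatory: peak overshoot = 0%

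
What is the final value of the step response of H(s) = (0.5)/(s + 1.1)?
FVT: lim_{t→∞} y(t) = lim_{s→0} s*Y(s) where Y(s) = H(s)/s.
= lim_{s→0} H(s) = H(0) = num(0)/den(0) = 0.5/1.1 = 0.4545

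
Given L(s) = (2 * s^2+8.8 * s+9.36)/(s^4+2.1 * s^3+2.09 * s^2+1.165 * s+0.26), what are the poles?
Set denominator = 0: s^4 + 2.1*s^3 + 2.09*s^2 + 1.165*s + 0.26 = (s + 0.8)(s + 0.5)(s^2 + 0.8*s + 0.65) = 0 → Poles: -0.4 + 0.7j, -0.4 - 0.7j, -0.5, -0.8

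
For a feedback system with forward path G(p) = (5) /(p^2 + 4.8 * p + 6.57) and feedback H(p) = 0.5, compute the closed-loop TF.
Closed-loop T = G/(1+GH).
Numerator: G_num * H_den = 5.
Denominator: G_den * H_den + G_num * H_num = (p^2 + 4.8*p + 6.57) + (2.5) = p^2 + 4.8*p + 9.07.
T(p) = (5)/(p^2 + 4.8*p + 9.07)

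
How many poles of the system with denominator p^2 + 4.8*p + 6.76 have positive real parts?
Poles: -2.4 + 1j, -2.4 - 1j. RHP poles (Re>0): 0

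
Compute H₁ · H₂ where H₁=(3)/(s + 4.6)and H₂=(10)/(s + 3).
Series: H = H₁ · H₂ = (n₁·n₂)/(d₁·d₂).
Num: n₁·n₂ = 30. Den: d₁·d₂ = s^2 + 7.6*s + 13.8.
H(s) = (30)/(s^2 + 7.6*s + 13.8)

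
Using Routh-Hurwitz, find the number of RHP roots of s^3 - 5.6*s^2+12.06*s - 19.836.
Routh array:
s^3: [1, 12.06]; s^2: [-5.6, -19.836]; s^1: [8.51786]; s^0: [-19.836]
First column: [1, -5.6, 8.51786, -19.836]. Sign changes = RHP roots = 3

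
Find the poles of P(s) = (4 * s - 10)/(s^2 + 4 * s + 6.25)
Set denominator = 0: s^2 + 4*s + 6.25 = 0 → Poles: -2 + 1.5j, -2 - 1.5j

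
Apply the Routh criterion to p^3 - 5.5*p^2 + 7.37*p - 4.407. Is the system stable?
Routh array:
p^3: [1, 7.37]; p^2: [-5.5, -4.407]; p^1: [6.56873]; p^0: [-4.407]
First column: [1, -5.5, 6.56873, -4.407]. Sign changes = 3.
No, unstable (3 RHP root(s))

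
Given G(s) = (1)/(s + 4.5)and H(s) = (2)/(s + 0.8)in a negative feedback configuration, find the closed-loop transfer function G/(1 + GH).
Closed-loop T = G/(1+GH).
Numerator: G_num * H_den = s + 0.8.
Denominator: G_den * H_den + G_num * H_num = (s^2 + 5.3*s + 3.6) + (2) = s^2 + 5.3*s + 5.6.
T(s) = (s + 0.8)/(s^2 + 5.3*s + 5.6)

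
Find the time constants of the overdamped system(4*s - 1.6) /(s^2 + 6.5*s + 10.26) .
Overdamped: real poles at -2.7, -3.8. τ = -1/pole → τ₁ = 0.3704, τ₂ = 0.2632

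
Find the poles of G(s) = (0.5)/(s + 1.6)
Set denominator = 0: s + 1.6 = 0 → Poles: -1.6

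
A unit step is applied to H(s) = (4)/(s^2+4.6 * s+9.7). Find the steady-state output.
FVT: lim_{t→∞} y(t) = lim_{s→0} s*Y(s) where Y(s) = H(s)/s.
= lim_{s→0} H(s) = H(0) = num(0)/den(0) = 4/9.7 = 0.4124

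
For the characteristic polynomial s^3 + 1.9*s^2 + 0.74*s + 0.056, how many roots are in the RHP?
s^3 + 1.9*s^2 + 0.74*s + 0.056 = (s + 1.4)(s + 0.1)(s + 0.4). Poles: -0.1, -0.4, -1.4. RHP poles (Re>0): 0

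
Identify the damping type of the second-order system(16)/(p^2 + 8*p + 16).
Standard form: ωn²/(p²+2ζωn·p+ωn²) gives ωn=4, ζ=1.
Critically damped (ζ = 1)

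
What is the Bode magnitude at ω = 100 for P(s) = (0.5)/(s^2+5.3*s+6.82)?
Substitute s = j*100: P(j100) = -4.98938e-05 - 2.64618e-06j.
|P(j100)| = sqrt(Re² + Im²) = 4.996e-05.
20*log₁₀(4.996e-05) = -86.03 dB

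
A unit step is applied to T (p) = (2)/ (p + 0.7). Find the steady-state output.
FVT: lim_{t→∞} y(t) = lim_{p→0} p*Y(p) where Y(p) = T(p)/p.
= lim_{p→0} T(p) = T(0) = num(0)/den(0) = 2/0.7 = 2.857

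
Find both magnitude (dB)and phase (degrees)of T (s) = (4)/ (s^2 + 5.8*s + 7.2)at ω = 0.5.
Substitute s = j*0.5: T(j0.5) = 0.490192 - 0.20454j.
|T| = 20*log₁₀(sqrt(Re²+Im²)) = -5.50 dB.
∠T = atan2(Im, Re) = -22.65°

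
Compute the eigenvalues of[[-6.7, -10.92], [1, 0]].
Eigenvalues solve det(λI - A) = 0.
Characteristic polynomial: λ^2 + 6.7*λ + 10.92 = 0.
Factor: (λ + 3.9)(λ + 2.8) = 0.
Roots: -2.8, -3.9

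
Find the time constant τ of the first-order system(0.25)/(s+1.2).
First-order system: τ = -1/pole. Pole = -1.2. τ = -1/(-1.2) = 0.8333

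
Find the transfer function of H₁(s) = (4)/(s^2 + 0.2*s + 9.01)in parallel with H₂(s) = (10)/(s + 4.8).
Parallel: H = H₁ + H₂ = (n₁·d₂ + n₂·d₁)/(d₁·d₂).
n₁·d₂ = 4*s + 19.2. n₂·d₁ = 10*s^2 + 2*s + 90.1. Sum = 10*s^2 + 6*s + 109.3. d₁·d₂ = s^3 + 5*s^2 + 9.97*s + 43.248.
H(s) = (10*s^2 + 6*s + 109.3)/(s^3 + 5*s^2 + 9.97*s + 43.248)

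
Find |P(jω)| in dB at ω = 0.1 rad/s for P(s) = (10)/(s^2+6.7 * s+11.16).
Substitute s = j*0.1: P(j0.1) = 0.893634 - 0.0536982j.
|P(j0.1)| = sqrt(Re² + Im²) = 0.8952.
20*log₁₀(0.8952) = -0.96 dB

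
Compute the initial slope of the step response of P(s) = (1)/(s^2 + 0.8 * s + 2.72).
IVT: y'(0⁺) = lim_{s→∞} s²·Y(s) = lim_{s→∞} s·P(s).
deg(num) = 0, deg(den) = 2, relative degree = 2 ≥ 2, so s·P(s) → 0. Initial slope = 0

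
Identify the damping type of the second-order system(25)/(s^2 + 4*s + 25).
Standard form: ωn²/(s²+2ζωn·s+ωn²) gives ωn=5, ζ=0.4.
Underdamped (ζ = 0.4 < 1)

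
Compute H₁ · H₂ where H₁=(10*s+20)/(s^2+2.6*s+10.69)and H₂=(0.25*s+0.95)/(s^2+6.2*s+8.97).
Series: H = H₁ · H₂ = (n₁·n₂)/(d₁·d₂).
Num: n₁·n₂ = 2.5*s^2 + 14.5*s + 19. Den: d₁·d₂ = s^4 + 8.8*s^3 + 35.78*s^2 + 89.6*s + 95.8893.
H(s) = (2.5*s^2 + 14.5*s + 19)/(s^4 + 8.8*s^3 + 35.78*s^2 + 89.6*s + 95.8893)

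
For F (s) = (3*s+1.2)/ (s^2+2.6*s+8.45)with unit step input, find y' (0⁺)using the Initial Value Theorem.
IVT: y'(0⁺) = lim_{s→∞} s²·Y(s) = lim_{s→∞} s·F(s).
deg(num) = 1, deg(den) = 2, relative degree = 1, so s·F(s) → (leading num)/(leading den) = 3/1 = 3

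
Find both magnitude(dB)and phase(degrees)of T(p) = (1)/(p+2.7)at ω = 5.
Substitute p = j*5: T(j5) = 0.0836172 - 0.154847j.
|T| = 20*log₁₀(sqrt(Re²+Im²)) = -15.09 dB.
∠T = atan2(Im, Re) = -61.63°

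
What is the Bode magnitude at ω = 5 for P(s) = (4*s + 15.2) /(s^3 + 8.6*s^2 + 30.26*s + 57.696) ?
Substitute s = j*5: P(j5) = -0.0733214 - 0.139401j.
|P(j5)| = sqrt(Re² + Im²) = 0.1575.
20*log₁₀(0.1575) = -16.05 dB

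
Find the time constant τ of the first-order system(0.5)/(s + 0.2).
First-order system: τ = -1/pole. Pole = -0.2. τ = -1/(-0.2) = 5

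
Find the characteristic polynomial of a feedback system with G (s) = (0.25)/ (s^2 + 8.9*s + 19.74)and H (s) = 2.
Characteristic poly = G_den * H_den + G_num * H_num = (s^2 + 8.9*s + 19.74) + (0.5) = s^2 + 8.9*s + 20.24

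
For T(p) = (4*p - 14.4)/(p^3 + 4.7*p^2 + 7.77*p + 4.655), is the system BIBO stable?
Denominator: p^3 + 4.7*p^2 + 7.77*p + 4.655 = (p + 1.9)(p^2 + 2.8*p + 2.45). Poles: -1.4 + 0.7j, -1.4 - 0.7j, -1.9. All Re(p)<0: Yes (stable)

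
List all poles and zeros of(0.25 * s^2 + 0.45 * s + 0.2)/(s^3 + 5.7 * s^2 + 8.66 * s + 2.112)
Set denominator = 0: s^3 + 5.7*s^2 + 8.66*s + 2.112 = (s + 2.2)(s + 0.3)(s + 3.2) = 0 → Poles: -0.3, -2.2, -3.2
Set numerator = 0: 0.25*s^2 + 0.45*s + 0.2 = 0.25*(s + 0.8)(s + 1) = 0 → Zeros: -0.8, -1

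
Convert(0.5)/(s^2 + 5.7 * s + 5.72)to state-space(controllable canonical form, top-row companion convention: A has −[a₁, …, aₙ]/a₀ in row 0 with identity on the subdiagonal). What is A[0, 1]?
Reachable canonical form for den = s^2 + 5.7*s + 5.72: top row of A = -[a₁,a₂,...,aₙ]/a₀, ones on the subdiagonal, zeros elsewhere.
A = [[-5.7, -5.72], [1, 0]].
A[0,1] = -5.72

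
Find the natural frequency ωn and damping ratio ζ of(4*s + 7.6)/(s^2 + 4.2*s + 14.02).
Underdamped: complex pole -2.1 + 3.1j. ωn = |pole| = 3.744, ζ = -Re(pole)/ωn = 0.5608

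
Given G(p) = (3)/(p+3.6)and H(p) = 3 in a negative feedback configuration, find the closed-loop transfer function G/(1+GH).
Closed-loop T = G/(1+GH).
Numerator: G_num * H_den = 3.
Denominator: G_den * H_den + G_num * H_num = (p + 3.6) + (9) = p + 12.6.
T(p) = (3)/(p + 12.6)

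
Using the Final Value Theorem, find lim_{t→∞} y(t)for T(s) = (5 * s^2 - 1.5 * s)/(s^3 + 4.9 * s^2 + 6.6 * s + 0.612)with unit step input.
FVT: lim_{t→∞} y(t) = lim_{s→0} s*Y(s) where Y(s) = T(s)/s.
= lim_{s→0} T(s) = T(0) = num(0)/den(0) = 0/0.612 = 0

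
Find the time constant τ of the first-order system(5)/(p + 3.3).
First-order system: τ = -1/pole. Pole = -3.3. τ = -1/(-3.3) = 0.303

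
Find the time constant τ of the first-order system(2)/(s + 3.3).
First-order system: τ = -1/pole. Pole = -3.3. τ = -1/(-3.3) = 0.303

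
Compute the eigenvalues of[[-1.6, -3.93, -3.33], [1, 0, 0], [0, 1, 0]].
Eigenvalues solve det(λI - A) = 0.
Characteristic polynomial: λ^3 + 1.6*λ^2 + 3.93*λ + 3.33 = 0.
Factor: (λ + 1)(λ^2 + 0.6*λ + 3.33) = 0.
Roots: -0.3 + 1.8j, -0.3 - 1.8j, -1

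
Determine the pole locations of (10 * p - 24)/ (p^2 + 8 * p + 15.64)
Set denominator = 0: p^2 + 8*p + 15.64 = (p + 3.4)(p + 4.6) = 0 → Poles: -3.4, -4.6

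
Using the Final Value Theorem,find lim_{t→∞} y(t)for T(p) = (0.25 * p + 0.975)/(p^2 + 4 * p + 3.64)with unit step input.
FVT: lim_{t→∞} y(t) = lim_{p→0} p*Y(p) where Y(p) = T(p)/p.
= lim_{p→0} T(p) = T(0) = num(0)/den(0) = 0.975/3.64 = 0.2679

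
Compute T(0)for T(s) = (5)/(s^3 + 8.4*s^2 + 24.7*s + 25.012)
DC gain = T(0) = num(0)/den(0) = 5/25.012 = 0.1999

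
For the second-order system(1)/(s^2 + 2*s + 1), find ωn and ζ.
Standard form: ωn²/(s²+2ζωn·s+ωn²).
const=1=ωn² → ωn=1, s coeff=2=2ζωn → ζ=1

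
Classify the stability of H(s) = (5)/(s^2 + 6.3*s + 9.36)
Denominator: s^2 + 6.3*s + 9.36 = (s + 2.4)(s + 3.9). Poles: -2.4, -3.9. Stable (all poles in LHP)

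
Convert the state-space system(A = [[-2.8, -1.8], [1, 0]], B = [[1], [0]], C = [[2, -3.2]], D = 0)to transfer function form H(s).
H(s) = C(sI - A)⁻¹B + D.
Characteristic polynomial det(sI - A) = s^2 + 2.8*s + 1.8.
Numerator from C·adj(sI-A)·B + D·det(sI-A) = 2*s - 3.2.
H(s) = (2*s - 3.2)/(s^2 + 2.8*s + 1.8)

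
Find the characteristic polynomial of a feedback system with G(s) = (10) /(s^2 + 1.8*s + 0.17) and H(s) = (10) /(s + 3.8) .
Characteristic poly = G_den * H_den + G_num * H_num = (s^3 + 5.6*s^2 + 7.01*s + 0.646) + (100) = s^3 + 5.6*s^2 + 7.01*s + 100.646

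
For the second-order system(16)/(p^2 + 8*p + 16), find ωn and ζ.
Standard form: ωn²/(p²+2ζωn·p+ωn²).
const=16=ωn² → ωn=4, p coeff=8=2ζωn → ζ=1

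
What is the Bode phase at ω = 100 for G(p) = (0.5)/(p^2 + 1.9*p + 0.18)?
Substitute p = j*100: G(j100) = -4.99829e-05 - 9.49691e-07j.
∠G(j100) = atan2(Im, Re) = atan2(-9.49691e-07, -4.99829e-05) = -178.91°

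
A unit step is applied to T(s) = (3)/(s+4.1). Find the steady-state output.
FVT: lim_{t→∞} y(t) = lim_{s→0} s*Y(s) where Y(s) = T(s)/s.
= lim_{s→0} T(s) = T(0) = num(0)/den(0) = 3/4.1 = 0.7317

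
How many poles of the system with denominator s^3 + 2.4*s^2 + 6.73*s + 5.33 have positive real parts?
s^3 + 2.4*s^2 + 6.73*s + 5.33 = (s + 1)(s^2 + 1.4*s + 5.33). Poles: -0.7 + 2.2j, -0.7 - 2.2j, -1. RHP poles (Re>0): 0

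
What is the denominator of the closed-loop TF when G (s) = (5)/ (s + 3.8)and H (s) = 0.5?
Characteristic poly = G_den * H_den + G_num * H_num = (s + 3.8) + (2.5) = s + 6.3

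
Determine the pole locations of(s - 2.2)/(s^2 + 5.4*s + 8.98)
Set denominator = 0: s^2 + 5.4*s + 8.98 = 0 → Poles: -2.7 + 1.3j, -2.7 - 1.3j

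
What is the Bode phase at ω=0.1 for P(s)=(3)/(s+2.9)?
Substitute s = j*0.1: P(j0.1) = 1.03325 - 0.0356295j.
∠P(j0.1) = atan2(Im, Re) = atan2(-0.0356295, 1.03325) = -1.97°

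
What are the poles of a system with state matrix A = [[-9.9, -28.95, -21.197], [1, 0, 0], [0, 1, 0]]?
Eigenvalues solve det(λI - A) = 0.
Characteristic polynomial: λ^3 + 9.9*λ^2 + 28.95*λ + 21.197 = 0.
Factor: (λ + 4.7)(λ + 1.1)(λ + 4.1) = 0.
Roots: -1.1, -4.1, -4.7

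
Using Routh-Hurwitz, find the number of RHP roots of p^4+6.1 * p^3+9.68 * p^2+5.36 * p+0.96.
Routh array:
p^4: [1, 9.68, 0.96]; p^3: [6.1, 5.36]; p^2: [8.80131, 0.96]; p^1: [4.69464]; p^0: [0.96]
First column: [1, 6.1, 8.80131, 4.69464, 0.96]. Sign changes = RHP roots = 0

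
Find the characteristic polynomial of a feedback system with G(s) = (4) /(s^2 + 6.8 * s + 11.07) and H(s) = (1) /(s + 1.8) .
Characteristic poly = G_den * H_den + G_num * H_num = (s^3 + 8.6*s^2 + 23.31*s + 19.926) + (4) = s^3 + 8.6*s^2 + 23.31*s + 23.926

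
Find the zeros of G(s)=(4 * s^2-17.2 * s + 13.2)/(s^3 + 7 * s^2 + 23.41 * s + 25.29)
Set numerator = 0: 4*s^2 - 17.2*s + 13.2 = 4*(s - 1)(s - 3.3) = 0 → Zeros: 1, 3.3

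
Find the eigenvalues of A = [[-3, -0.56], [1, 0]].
Eigenvalues solve det(λI - A) = 0.
Characteristic polynomial: λ^2 + 3*λ + 0.56 = 0.
Factor: (λ + 0.2)(λ + 2.8) = 0.
Roots: -0.2, -2.8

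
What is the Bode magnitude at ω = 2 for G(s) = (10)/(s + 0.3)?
Substitute s = j*2: G(j2) = 0.733496 - 4.88998j.
|G(j2)| = sqrt(Re² + Im²) = 4.945.
20*log₁₀(4.945) = 13.88 dB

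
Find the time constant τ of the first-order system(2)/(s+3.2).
First-order system: τ = -1/pole. Pole = -3.2. τ = -1/(-3.2) = 0.3125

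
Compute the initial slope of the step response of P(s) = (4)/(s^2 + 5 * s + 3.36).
IVT: y'(0⁺) = lim_{s→∞} s²·Y(s) = lim_{s→∞} s·P(s).
deg(num) = 0, deg(den) = 2, relative degree = 2 ≥ 2, so s·P(s) → 0. Initial slope = 0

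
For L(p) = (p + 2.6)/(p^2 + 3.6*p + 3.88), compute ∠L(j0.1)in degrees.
Substitute p = j*0.1: L(j0.1) = 0.668454 - 0.036342j.
∠L(j0.1) = atan2(Im, Re) = atan2(-0.036342, 0.668454) = -3.11°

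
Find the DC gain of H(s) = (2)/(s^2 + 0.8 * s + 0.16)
DC gain = H(0) = num(0)/den(0) = 2/0.16 = 12.5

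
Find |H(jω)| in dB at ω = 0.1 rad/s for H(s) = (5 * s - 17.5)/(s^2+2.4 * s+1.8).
Substitute s = j*0.1: H(j0.1) = -9.5671 + 1.56207j.
|H(j0.1)| = sqrt(Re² + Im²) = 9.694.
20*log₁₀(9.694) = 19.73 dB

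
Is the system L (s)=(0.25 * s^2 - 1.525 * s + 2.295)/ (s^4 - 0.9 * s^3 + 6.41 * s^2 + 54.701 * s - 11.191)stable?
Denominator: s^4 - 0.9*s^3 + 6.41*s^2 + 54.701*s - 11.191 = (s + 3.1)(s - 0.2)(s^2 - 3.8*s + 18.05). Poles: -3.1, 0.2, 1.9 + 3.8j, 1.9 - 3.8j. All Re(p)<0: No (unstable)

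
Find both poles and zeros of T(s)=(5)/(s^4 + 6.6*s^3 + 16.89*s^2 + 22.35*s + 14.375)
Set denominator = 0: s^4 + 6.6*s^3 + 16.89*s^2 + 22.35*s + 14.375 = (s + 2.5)(s + 2.3)(s^2 + 1.8*s + 2.5) = 0 → Poles: -0.9 + 1.3j, -0.9 - 1.3j, -2.3, -2.5
Numerator is a nonzero constant (5) → Zeros: none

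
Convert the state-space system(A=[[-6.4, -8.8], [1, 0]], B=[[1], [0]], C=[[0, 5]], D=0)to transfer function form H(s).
H(s) = C(sI - A)⁻¹B + D.
Characteristic polynomial det(sI - A) = s^2 + 6.4*s + 8.8.
Numerator from C·adj(sI-A)·B + D·det(sI-A) = 5.
H(s) = (5)/(s^2 + 6.4*s + 8.8)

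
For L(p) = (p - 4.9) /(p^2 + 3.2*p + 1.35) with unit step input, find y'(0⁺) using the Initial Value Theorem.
IVT: y'(0⁺) = lim_{p→∞} p²·Y(p) = lim_{p→∞} p·L(p).
deg(num) = 1, deg(den) = 2, relative degree = 1, so p·L(p) → (leading num)/(leading den) = 1/1 = 1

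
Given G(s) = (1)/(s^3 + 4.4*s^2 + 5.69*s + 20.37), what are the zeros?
Numerator is a nonzero constant (1) → Zeros: none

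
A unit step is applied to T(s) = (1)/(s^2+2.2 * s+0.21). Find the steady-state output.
FVT: lim_{t→∞} y(t) = lim_{s→0} s*Y(s) where Y(s) = T(s)/s.
= lim_{s→0} T(s) = T(0) = num(0)/den(0) = 1/0.21 = 4.762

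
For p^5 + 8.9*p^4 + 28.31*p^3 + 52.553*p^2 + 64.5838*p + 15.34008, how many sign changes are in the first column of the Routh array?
Routh array:
p^5: [1, 28.31, 64.5838]; p^4: [8.9, 52.553, 15.34008]; p^3: [22.4052, 62.8602]; p^2: [27.5831, 15.34008]; p^1: [50.3998]; p^0: [15.34008]
First column: [1, 8.9, 22.4052, 27.5831, 50.3998, 15.34008]. Sign changes = 0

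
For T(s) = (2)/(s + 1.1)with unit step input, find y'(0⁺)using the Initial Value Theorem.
IVT: y'(0⁺) = lim_{s→∞} s²·Y(s) = lim_{s→∞} s·T(s).
deg(num) = 0, deg(den) = 1, relative degree = 1, so s·T(s) → (leading num)/(leading den) = 2/1 = 2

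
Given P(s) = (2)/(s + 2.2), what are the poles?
Set denominator = 0: s + 2.2 = 0 → Poles: -2.2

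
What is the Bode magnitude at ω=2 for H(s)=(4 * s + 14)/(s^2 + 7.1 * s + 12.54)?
Substitute s = j*2: H(j2) = 0.849177 - 0.475213j.
|H(j2)| = sqrt(Re² + Im²) = 0.9731.
20*log₁₀(0.9731) = -0.24 dB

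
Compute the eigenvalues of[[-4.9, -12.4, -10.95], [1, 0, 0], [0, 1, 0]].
Eigenvalues solve det(λI - A) = 0.
Characteristic polynomial: λ^3 + 4.9*λ^2 + 12.4*λ + 10.95 = 0.
Factor: (λ + 1.5)(λ^2 + 3.4*λ + 7.3) = 0.
Roots: -1.5, -1.7 + 2.1j, -1.7 - 2.1j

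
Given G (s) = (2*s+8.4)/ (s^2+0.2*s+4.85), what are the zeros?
Set numerator = 0: 2*s + 8.4 = 0 → Zeros: -4.2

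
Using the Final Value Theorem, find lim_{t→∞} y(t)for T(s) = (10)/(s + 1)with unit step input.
FVT: lim_{t→∞} y(t) = lim_{s→0} s*Y(s) where Y(s) = T(s)/s.
= lim_{s→0} T(s) = T(0) = num(0)/den(0) = 10/1 = 10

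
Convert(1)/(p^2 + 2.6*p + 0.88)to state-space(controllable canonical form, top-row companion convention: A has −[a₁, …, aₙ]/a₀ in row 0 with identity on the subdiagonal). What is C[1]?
Reachable canonical form: C = numerator coefficients (right-aligned, zero-padded to length n).
num = 1, C = [[0, 1]].
C[1] = 1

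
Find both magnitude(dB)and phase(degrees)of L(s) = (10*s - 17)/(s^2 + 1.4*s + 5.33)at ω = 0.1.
Substitute s = j*0.1: L(j0.1) = -3.18833 + 0.271873j.
|L| = 20*log₁₀(sqrt(Re²+Im²)) = 10.10 dB.
∠L = atan2(Im, Re) = 175.13°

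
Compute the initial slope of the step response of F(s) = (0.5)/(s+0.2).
IVT: y'(0⁺) = lim_{s→∞} s²·Y(s) = lim_{s→∞} s·F(s).
deg(num) = 0, deg(den) = 1, relative degree = 1, so s·F(s) → (leading num)/(leading den) = 0.5/1 = 0.5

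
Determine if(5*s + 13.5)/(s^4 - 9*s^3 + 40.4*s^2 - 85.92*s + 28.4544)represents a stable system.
Denominator: s^4 - 9*s^3 + 40.4*s^2 - 85.92*s + 28.4544 = (s - 0.4)(s - 3.8)(s^2 - 4.8*s + 18.72). Poles: 0.4, 2.4 + 3.6j, 2.4 - 3.6j, 3.8. All Re(p)<0: No (unstable)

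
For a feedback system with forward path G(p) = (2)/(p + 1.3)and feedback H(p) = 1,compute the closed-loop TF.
Closed-loop T = G/(1+GH).
Numerator: G_num * H_den = 2.
Denominator: G_den * H_den + G_num * H_num = (p + 1.3) + (2) = p + 3.3.
T(p) = (2)/(p + 3.3)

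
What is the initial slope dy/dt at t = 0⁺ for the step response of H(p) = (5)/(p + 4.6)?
IVT: y'(0⁺) = lim_{p→∞} p²·Y(p) = lim_{p→∞} p·H(p).
deg(num) = 0, deg(den) = 1, relative degree = 1, so p·H(p) → (leading num)/(leading den) = 5/1 = 5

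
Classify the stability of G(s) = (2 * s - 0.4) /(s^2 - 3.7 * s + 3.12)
Denominator: s^2 - 3.7*s + 3.12 = (s - 2.4)(s - 1.3). Poles: 1.3, 2.4. Unstable (2 pole(s) in RHP)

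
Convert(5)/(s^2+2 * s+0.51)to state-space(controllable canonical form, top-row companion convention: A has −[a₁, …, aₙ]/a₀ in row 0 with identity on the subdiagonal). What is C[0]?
Reachable canonical form: C = numerator coefficients (right-aligned, zero-padded to length n).
num = 5, C = [[0, 5]].
C[0] = 0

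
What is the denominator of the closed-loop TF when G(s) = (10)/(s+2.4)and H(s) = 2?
Characteristic poly = G_den * H_den + G_num * H_num = (s + 2.4) + (20) = s + 22.4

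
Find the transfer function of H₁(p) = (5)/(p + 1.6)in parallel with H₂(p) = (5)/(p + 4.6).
Parallel: H = H₁ + H₂ = (n₁·d₂ + n₂·d₁)/(d₁·d₂).
n₁·d₂ = 5*p + 23. n₂·d₁ = 5*p + 8. Sum = 10*p + 31. d₁·d₂ = p^2 + 6.2*p + 7.36.
H(p) = (10*p + 31)/(p^2 + 6.2*p + 7.36)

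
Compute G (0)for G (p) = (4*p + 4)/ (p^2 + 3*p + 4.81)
DC gain = G(0) = num(0)/den(0) = 4/4.81 = 0.8316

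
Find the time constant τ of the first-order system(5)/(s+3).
First-order system: τ = -1/pole. Pole = -3. τ = -1/(-3) = 0.3333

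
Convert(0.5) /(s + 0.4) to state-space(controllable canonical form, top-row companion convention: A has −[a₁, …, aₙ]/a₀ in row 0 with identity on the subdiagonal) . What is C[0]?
Reachable canonical form: C = numerator coefficients (right-aligned, zero-padded to length n).
num = 0.5, C = [[0.5]].
C[0] = 0.5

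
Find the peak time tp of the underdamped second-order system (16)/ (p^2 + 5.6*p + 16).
Standard form: ωn²/(p²+2ζωn·p+ωn²) → ωn = 4, ζ = 0.7.
ωd = ωn·√(1-ζ²) = 4·√(1-0.7²) = 2.857.
tp = π/ωd = π/2.857 = 1.1 s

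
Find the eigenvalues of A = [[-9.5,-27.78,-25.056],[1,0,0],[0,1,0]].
Eigenvalues solve det(λI - A) = 0.
Characteristic polynomial: λ^3 + 9.5*λ^2 + 27.78*λ + 25.056 = 0.
Factor: (λ + 2.9)(λ + 1.8)(λ + 4.8) = 0.
Roots: -1.8, -2.9, -4.8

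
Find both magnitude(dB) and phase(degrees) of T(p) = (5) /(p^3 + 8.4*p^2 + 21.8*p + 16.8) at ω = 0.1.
Substitute p = j*0.1: T(j0.1) = 0.294117 - 0.0383394j.
|T| = 20*log₁₀(sqrt(Re²+Im²)) = -10.56 dB.
∠T = atan2(Im, Re) = -7.43°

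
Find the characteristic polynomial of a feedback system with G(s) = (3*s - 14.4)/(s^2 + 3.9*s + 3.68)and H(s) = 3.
Characteristic poly = G_den * H_den + G_num * H_num = (s^2 + 3.9*s + 3.68) + (9*s - 43.2) = s^2 + 12.9*s - 39.52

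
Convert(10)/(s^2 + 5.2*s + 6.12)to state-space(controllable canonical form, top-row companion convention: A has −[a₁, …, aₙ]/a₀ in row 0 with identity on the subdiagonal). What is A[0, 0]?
Reachable canonical form for den = s^2 + 5.2*s + 6.12: top row of A = -[a₁,a₂,...,aₙ]/a₀, ones on the subdiagonal, zeros elsewhere.
A = [[-5.2, -6.12], [1, 0]].
A[0,0] = -5.2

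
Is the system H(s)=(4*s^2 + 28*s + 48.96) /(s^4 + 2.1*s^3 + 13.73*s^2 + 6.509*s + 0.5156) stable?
Denominator: s^4 + 2.1*s^3 + 13.73*s^2 + 6.509*s + 0.5156 = (s + 0.1)(s + 0.4)(s^2 + 1.6*s + 12.89). Poles: -0.1, -0.4, -0.8 + 3.5j, -0.8 - 3.5j. All Re(p)<0: Yes (stable)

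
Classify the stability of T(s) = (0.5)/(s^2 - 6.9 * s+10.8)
Denominator: s^2 - 6.9*s + 10.8 = (s - 2.4)(s - 4.5). Poles: 2.4, 4.5. Unstable (2 pole(s) in RHP)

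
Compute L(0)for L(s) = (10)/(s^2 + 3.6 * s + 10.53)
DC gain = L(0) = num(0)/den(0) = 10/10.53 = 0.9497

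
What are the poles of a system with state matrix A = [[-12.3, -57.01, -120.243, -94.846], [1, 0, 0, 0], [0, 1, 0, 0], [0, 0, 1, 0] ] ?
Eigenvalues solve det(λI - A) = 0.
Characteristic polynomial: λ^4 + 12.3*λ^3 + 57.01*λ^2 + 120.243*λ + 94.846 = 0.
Factor: (λ + 2)(λ + 4.7)(λ^2 + 5.6*λ + 10.09) = 0.
Roots: -2, -2.8 + 1.5j, -2.8 - 1.5j, -4.7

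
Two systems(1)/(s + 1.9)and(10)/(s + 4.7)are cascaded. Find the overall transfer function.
Series: H = H₁ · H₂ = (n₁·n₂)/(d₁·d₂).
Num: n₁·n₂ = 10. Den: d₁·d₂ = s^2 + 6.6*s + 8.93.
H(s) = (10)/(s^2 + 6.6*s + 8.93)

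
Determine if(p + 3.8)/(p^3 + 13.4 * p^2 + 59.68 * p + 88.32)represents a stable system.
Denominator: p^3 + 13.4*p^2 + 59.68*p + 88.32 = (p + 4)(p + 4.8)(p + 4.6). Poles: -4, -4.6, -4.8. All Re(p)<0: Yes (stable)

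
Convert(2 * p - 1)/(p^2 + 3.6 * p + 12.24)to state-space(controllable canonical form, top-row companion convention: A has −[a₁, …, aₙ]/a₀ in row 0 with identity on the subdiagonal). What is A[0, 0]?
Reachable canonical form for den = p^2 + 3.6*p + 12.24: top row of A = -[a₁,a₂,...,aₙ]/a₀, ones on the subdiagonal, zeros elsewhere.
A = [[-3.6, -12.24], [1, 0]].
A[0,0] = -3.6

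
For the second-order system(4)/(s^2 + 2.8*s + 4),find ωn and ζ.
Standard form: ωn²/(s²+2ζωn·s+ωn²).
const=4=ωn² → ωn=2, s coeff=2.8=2ζωn → ζ=0.7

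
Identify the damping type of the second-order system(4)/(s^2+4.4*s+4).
Standard form: ωn²/(s²+2ζωn·s+ωn²) gives ωn=2, ζ=1.1.
Overdamped (ζ = 1.1 > 1)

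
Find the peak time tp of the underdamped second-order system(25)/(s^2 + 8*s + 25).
Standard form: ωn²/(s²+2ζωn·s+ωn²) → ωn = 5, ζ = 0.8.
ωd = ωn·√(1-ζ²) = 5·√(1-0.8²) = 3.
tp = π/ωd = π/3 = 1.047 s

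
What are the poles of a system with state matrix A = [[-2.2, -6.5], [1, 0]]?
Eigenvalues solve det(λI - A) = 0.
Characteristic polynomial: λ^2 + 2.2*λ + 6.5 = 0.
Roots: -1.1 + 2.3j, -1.1 - 2.3j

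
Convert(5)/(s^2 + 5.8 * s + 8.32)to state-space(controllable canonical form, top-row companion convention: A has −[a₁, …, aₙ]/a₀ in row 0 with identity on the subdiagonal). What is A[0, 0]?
Reachable canonical form for den = s^2 + 5.8*s + 8.32: top row of A = -[a₁,a₂,...,aₙ]/a₀, ones on the subdiagonal, zeros elsewhere.
A = [[-5.8, -8.32], [1, 0]].
A[0,0] = -5.8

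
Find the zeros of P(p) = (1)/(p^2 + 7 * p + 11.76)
Numerator is a nonzero constant (1) → Zeros: none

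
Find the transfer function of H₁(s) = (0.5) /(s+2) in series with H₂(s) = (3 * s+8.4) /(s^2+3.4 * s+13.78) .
Series: H = H₁ · H₂ = (n₁·n₂)/(d₁·d₂).
Num: n₁·n₂ = 1.5*s + 4.2. Den: d₁·d₂ = s^3 + 5.4*s^2 + 20.58*s + 27.56.
H(s) = (1.5*s + 4.2)/(s^3 + 5.4*s^2 + 20.58*s + 27.56)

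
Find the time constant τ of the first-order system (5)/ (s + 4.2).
First-order system: τ = -1/pole. Pole = -4.2. τ = -1/(-4.2) = 0.2381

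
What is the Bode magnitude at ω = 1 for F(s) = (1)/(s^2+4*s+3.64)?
Substitute s = j*1: F(j1) = 0.114935 - 0.174143j.
|F(j1)| = sqrt(Re² + Im²) = 0.2087.
20*log₁₀(0.2087) = -13.61 dB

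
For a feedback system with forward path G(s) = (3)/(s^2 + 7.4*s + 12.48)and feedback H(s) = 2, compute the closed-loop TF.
Closed-loop T = G/(1+GH).
Numerator: G_num * H_den = 3.
Denominator: G_den * H_den + G_num * H_num = (s^2 + 7.4*s + 12.48) + (6) = s^2 + 7.4*s + 18.48.
T(s) = (3)/(s^2 + 7.4*s + 18.48)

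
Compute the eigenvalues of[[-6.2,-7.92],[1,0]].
Eigenvalues solve det(λI - A) = 0.
Characteristic polynomial: λ^2 + 6.2*λ + 7.92 = 0.
Factor: (λ + 1.8)(λ + 4.4) = 0.
Roots: -1.8, -4.4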